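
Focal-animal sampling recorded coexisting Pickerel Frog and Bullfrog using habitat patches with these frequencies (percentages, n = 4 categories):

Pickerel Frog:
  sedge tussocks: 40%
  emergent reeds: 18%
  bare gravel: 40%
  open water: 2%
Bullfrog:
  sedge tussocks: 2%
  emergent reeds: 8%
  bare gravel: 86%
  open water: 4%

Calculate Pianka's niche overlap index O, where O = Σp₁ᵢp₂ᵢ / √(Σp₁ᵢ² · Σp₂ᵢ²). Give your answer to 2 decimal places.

Convert percentages to proportions (divide by 100).
Σ p₁ᵢp₂ᵢ = 0.0080 + 0.0144 + 0.3440 + 0.0008 = 0.3672
Σp_1ᵢ² = 0.40² + 0.18² + 0.40² + 0.02² = 0.1600 + 0.0324 + 0.1600 + 0.0004 = 0.3528
Σp_2ᵢ² = 0.02² + 0.08² + 0.86² + 0.04² = 0.0004 + 0.0064 + 0.7396 + 0.0016 = 0.7480
O = 0.3672 / √(0.3528 × 0.7480) = 0.3672 / 0.51371 = 0.7148

0.71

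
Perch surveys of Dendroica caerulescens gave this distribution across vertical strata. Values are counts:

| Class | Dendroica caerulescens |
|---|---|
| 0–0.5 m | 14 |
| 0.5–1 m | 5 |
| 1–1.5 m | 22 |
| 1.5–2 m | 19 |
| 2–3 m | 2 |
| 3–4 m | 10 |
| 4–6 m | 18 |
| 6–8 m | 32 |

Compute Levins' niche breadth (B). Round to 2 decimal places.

5.91

Proportions for Dendroica caerulescens (n=122): 14/122=0.1148, 5/122=0.0410, 22/122=0.1803, 19/122=0.1557, 2/122=0.0164, 10/122=0.0820, 18/122=0.1475, 32/122=0.2623
Σpᵢ² = 0.1148² + 0.0410² + 0.1803² + 0.1557² + 0.0164² + 0.0820² + 0.1475² + 0.2623² = 0.013179 + 0.001681 + 0.032508 + 0.024242 + 0.000269 + 0.006724 + 0.021756 + 0.068801 = 0.169160
B = 1 / 0.169160 = 5.9116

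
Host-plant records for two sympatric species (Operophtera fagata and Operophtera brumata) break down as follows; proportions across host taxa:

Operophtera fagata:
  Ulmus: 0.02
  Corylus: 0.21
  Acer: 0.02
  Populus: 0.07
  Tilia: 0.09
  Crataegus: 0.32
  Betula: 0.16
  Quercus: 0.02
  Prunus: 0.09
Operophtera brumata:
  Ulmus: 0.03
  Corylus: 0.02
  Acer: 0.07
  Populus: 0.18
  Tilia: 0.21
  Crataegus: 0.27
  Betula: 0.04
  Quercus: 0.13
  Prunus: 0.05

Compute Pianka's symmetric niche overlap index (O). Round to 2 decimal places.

Σ p₁ᵢp₂ᵢ = 0.0006 + 0.0042 + 0.0014 + 0.0126 + 0.0189 + 0.0864 + 0.0064 + 0.0026 + 0.0045 = 0.1376
Σp_1ᵢ² = 0.02² + 0.21² + 0.02² + 0.07² + 0.09² + 0.32² + 0.16² + 0.02² + 0.09² = 0.0004 + 0.0441 + 0.0004 + 0.0049 + 0.0081 + 0.1024 + 0.0256 + 0.0004 + 0.0081 = 0.1944
Σp_2ᵢ² = 0.03² + 0.02² + 0.07² + 0.18² + 0.21² + 0.27² + 0.04² + 0.13² + 0.05² = 0.0009 + 0.0004 + 0.0049 + 0.0324 + 0.0441 + 0.0729 + 0.0016 + 0.0169 + 0.0025 = 0.1766
O = 0.1376 / √(0.1944 × 0.1766) = 0.1376 / 0.18529 = 0.7426

0.74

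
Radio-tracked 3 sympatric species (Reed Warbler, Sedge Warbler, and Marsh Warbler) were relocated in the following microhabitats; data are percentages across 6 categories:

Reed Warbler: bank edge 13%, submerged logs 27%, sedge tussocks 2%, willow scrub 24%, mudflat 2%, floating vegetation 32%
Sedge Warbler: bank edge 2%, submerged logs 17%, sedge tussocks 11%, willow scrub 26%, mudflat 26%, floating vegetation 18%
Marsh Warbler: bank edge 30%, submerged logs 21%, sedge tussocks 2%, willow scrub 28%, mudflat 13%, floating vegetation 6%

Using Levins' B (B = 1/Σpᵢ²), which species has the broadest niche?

Convert percentages to proportions (divide by 100).
Σp_Reedᵢ² = 0.13² + 0.27² + 0.02² + 0.24² + 0.02² + 0.32² = 0.0169 + 0.0729 + 0.0004 + 0.0576 + 0.0004 + 0.1024 = 0.2506
B_Reed = 1 / 0.2506 = 3.9904
Σp_Sedgᵢ² = 0.02² + 0.17² + 0.11² + 0.26² + 0.26² + 0.18² = 0.0004 + 0.0289 + 0.0121 + 0.0676 + 0.0676 + 0.0324 = 0.2090
B_Sedg = 1 / 0.2090 = 4.7847
Σp_Marsᵢ² = 0.30² + 0.21² + 0.02² + 0.28² + 0.13² + 0.06² = 0.0900 + 0.0441 + 0.0004 + 0.0784 + 0.0169 + 0.0036 = 0.2334
B_Mars = 1 / 0.2334 = 4.2845
Highest B → broadest niche (most generalist): Sedge Warbler (B = 4.78).

Sedge Warbler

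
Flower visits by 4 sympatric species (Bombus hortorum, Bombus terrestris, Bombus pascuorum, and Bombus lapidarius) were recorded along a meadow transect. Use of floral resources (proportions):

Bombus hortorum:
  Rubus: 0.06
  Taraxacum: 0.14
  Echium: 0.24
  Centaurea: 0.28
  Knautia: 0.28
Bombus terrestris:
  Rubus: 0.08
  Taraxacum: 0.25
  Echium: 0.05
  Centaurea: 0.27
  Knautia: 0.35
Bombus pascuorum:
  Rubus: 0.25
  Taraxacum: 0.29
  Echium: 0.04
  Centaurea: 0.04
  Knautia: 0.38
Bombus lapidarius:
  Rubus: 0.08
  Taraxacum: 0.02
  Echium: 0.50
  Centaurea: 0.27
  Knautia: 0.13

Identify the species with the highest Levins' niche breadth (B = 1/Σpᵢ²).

Σp_hortᵢ² = 0.06² + 0.14² + 0.24² + 0.28² + 0.28² = 0.0036 + 0.0196 + 0.0576 + 0.0784 + 0.0784 = 0.2376
B_hort = 1 / 0.2376 = 4.2088
Σp_terrᵢ² = 0.08² + 0.25² + 0.05² + 0.27² + 0.35² = 0.0064 + 0.0625 + 0.0025 + 0.0729 + 0.1225 = 0.2668
B_terr = 1 / 0.2668 = 3.7481
Σp_pascᵢ² = 0.25² + 0.29² + 0.04² + 0.04² + 0.38² = 0.0625 + 0.0841 + 0.0016 + 0.0016 + 0.1444 = 0.2942
B_pasc = 1 / 0.2942 = 3.3990
Σp_lapiᵢ² = 0.08² + 0.02² + 0.50² + 0.27² + 0.13² = 0.0064 + 0.0004 + 0.2500 + 0.0729 + 0.0169 = 0.3466
B_lapi = 1 / 0.3466 = 2.8852
Highest B → broadest niche (most generalist): Bombus hortorum (B = 4.21).

Bombus hortorum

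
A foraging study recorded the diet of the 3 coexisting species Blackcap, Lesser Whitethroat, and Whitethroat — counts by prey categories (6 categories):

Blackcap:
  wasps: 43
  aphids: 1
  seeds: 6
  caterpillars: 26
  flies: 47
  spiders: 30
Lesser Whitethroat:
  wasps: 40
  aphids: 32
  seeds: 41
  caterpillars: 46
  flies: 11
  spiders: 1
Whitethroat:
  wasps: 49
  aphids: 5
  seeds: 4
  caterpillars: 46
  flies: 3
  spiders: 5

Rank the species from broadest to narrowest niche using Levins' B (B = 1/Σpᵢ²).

Lesser Whitethroat > Blackcap > Whitethroat

Proportions for Blackcap (n=153): 43/153=0.2810, 1/153=0.0065, 6/153=0.0392, 26/153=0.1699, 47/153=0.3072, 30/153=0.1961
Proportions for Lesser Whitethroat (n=171): 40/171=0.2339, 32/171=0.1871, 41/171=0.2398, 46/171=0.2690, 11/171=0.0643, 1/171=0.0058
Proportions for Whitethroat (n=112): 49/112=0.4375, 5/112=0.0446, 4/112=0.0357, 46/112=0.4107, 3/112=0.0268, 5/112=0.0446
Σp_Blacᵢ² = 0.2810² + 0.0065² + 0.0392² + 0.1699² + 0.3072² + 0.1961² = 0.078961 + 0.000042 + 0.001537 + 0.028866 + 0.094372 + 0.038455 = 0.242233
B_Blac = 1 / 0.242233 = 4.1283
Σp_Lessᵢ² = 0.2339² + 0.1871² + 0.2398² + 0.2690² + 0.0643² + 0.0058² = 0.054709 + 0.035006 + 0.057504 + 0.072361 + 0.004134 + 0.000034 = 0.223748
B_Less = 1 / 0.223748 = 4.4693
Σp_Whitᵢ² = 0.4375² + 0.0446² + 0.0357² + 0.4107² + 0.0268² + 0.0446² = 0.191406 + 0.001989 + 0.001274 + 0.168674 + 0.000718 + 0.001989 = 0.366050
B_Whit = 1 / 0.366050 = 2.7319
Ranking by B (broadest → narrowest): Lesser Whitethroat (4.47) > Blackcap (4.13) > Whitethroat (2.73)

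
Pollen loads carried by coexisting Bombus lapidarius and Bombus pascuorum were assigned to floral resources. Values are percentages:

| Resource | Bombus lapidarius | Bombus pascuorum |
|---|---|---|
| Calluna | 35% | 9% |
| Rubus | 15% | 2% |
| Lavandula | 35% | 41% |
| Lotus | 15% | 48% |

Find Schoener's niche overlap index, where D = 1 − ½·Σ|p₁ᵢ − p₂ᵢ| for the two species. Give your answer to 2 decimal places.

0.61

Convert percentages to proportions (divide by 100).
Σ|p₁ᵢ − p₂ᵢ| = 0.26 + 0.13 + 0.06 + 0.33 = 0.78
D = 1 − ½ × 0.78 = 1 − 0.390 = 0.6100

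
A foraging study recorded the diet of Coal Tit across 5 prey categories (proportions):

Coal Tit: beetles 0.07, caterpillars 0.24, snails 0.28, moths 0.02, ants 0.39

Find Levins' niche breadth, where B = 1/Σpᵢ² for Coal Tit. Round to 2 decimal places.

3.41

Σpᵢ² = 0.07² + 0.24² + 0.28² + 0.02² + 0.39² = 0.0049 + 0.0576 + 0.0784 + 0.0004 + 0.1521 = 0.2934
B = 1 / 0.2934 = 3.4083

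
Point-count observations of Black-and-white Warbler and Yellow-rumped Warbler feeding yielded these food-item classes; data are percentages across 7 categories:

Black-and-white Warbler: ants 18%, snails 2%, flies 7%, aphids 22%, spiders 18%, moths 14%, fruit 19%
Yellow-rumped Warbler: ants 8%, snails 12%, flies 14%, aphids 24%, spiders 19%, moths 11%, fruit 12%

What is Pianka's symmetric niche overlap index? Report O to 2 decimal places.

Convert percentages to proportions (divide by 100).
Σ p₁ᵢp₂ᵢ = 0.0144 + 0.0024 + 0.0098 + 0.0528 + 0.0342 + 0.0154 + 0.0228 = 0.1518
Σp_1ᵢ² = 0.18² + 0.02² + 0.07² + 0.22² + 0.18² + 0.14² + 0.19² = 0.0324 + 0.0004 + 0.0049 + 0.0484 + 0.0324 + 0.0196 + 0.0361 = 0.1742
Σp_2ᵢ² = 0.08² + 0.12² + 0.14² + 0.24² + 0.19² + 0.11² + 0.12² = 0.0064 + 0.0144 + 0.0196 + 0.0576 + 0.0361 + 0.0121 + 0.0144 = 0.1606
O = 0.1518 / √(0.1742 × 0.1606) = 0.1518 / 0.16726 = 0.9076

0.91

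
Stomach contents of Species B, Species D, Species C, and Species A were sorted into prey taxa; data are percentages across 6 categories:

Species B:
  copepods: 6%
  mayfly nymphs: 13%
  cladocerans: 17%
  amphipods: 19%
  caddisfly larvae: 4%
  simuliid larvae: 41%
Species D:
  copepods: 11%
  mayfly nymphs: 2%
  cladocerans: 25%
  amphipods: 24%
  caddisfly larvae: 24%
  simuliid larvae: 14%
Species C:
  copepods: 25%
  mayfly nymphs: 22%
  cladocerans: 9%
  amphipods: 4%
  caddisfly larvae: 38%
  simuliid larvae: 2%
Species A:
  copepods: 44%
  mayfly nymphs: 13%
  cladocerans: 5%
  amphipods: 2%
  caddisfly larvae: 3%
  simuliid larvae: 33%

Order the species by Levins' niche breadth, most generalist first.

Species D > Species B > Species C > Species A

Convert percentages to proportions (divide by 100).
Σp_Bᵢ² = 0.06² + 0.13² + 0.17² + 0.19² + 0.04² + 0.41² = 0.0036 + 0.0169 + 0.0289 + 0.0361 + 0.0016 + 0.1681 = 0.2552
B_B = 1 / 0.2552 = 3.9185
Σp_Dᵢ² = 0.11² + 0.02² + 0.25² + 0.24² + 0.24² + 0.14² = 0.0121 + 0.0004 + 0.0625 + 0.0576 + 0.0576 + 0.0196 = 0.2098
B_D = 1 / 0.2098 = 4.7664
Σp_Cᵢ² = 0.25² + 0.22² + 0.09² + 0.04² + 0.38² + 0.02² = 0.0625 + 0.0484 + 0.0081 + 0.0016 + 0.1444 + 0.0004 = 0.2654
B_C = 1 / 0.2654 = 3.7679
Σp_Aᵢ² = 0.44² + 0.13² + 0.05² + 0.02² + 0.03² + 0.33² = 0.1936 + 0.0169 + 0.0025 + 0.0004 + 0.0009 + 0.1089 = 0.3232
B_A = 1 / 0.3232 = 3.0941
Ranking by B (broadest → narrowest): Species D (4.77) > Species B (3.92) > Species C (3.77) > Species A (3.09)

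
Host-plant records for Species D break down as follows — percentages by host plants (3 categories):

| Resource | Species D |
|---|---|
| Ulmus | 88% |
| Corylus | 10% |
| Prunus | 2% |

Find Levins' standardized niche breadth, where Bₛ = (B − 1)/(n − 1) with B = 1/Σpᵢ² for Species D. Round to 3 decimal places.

0.137

Convert percentages to proportions (divide by 100).
Σpᵢ² = 0.88² + 0.10² + 0.02² = 0.7744 + 0.0100 + 0.0004 = 0.7848
B = 1 / 0.7848 = 1.27421
Bₛ = (B − 1)/(n − 1) = (1.27421 − 1)/(3 − 1) = 0.27421/2 = 0.13711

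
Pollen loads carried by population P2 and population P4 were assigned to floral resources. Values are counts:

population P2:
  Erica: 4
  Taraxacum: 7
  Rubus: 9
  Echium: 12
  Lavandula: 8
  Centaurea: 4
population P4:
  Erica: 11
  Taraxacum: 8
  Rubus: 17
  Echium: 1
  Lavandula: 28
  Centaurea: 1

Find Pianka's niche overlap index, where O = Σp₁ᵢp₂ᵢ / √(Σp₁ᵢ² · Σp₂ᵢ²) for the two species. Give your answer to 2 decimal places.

Proportions for population P2 (n=44): 4/44=0.0909, 7/44=0.1591, 9/44=0.2045, 12/44=0.2727, 8/44=0.1818, 4/44=0.0909
Proportions for population P4 (n=66): 11/66=0.1667, 8/66=0.1212, 17/66=0.2576, 1/66=0.0152, 28/66=0.4242, 1/66=0.0152
Σ p₁ᵢp₂ᵢ = 0.015153 + 0.019283 + 0.052679 + 0.004145 + 0.077120 + 0.001382 = 0.169762
Σp_1ᵢ² = 0.0909² + 0.1591² + 0.2045² + 0.2727² + 0.1818² + 0.0909² = 0.008263 + 0.025313 + 0.041820 + 0.074365 + 0.033051 + 0.008263 = 0.191075
Σp_2ᵢ² = 0.1667² + 0.1212² + 0.2576² + 0.0152² + 0.4242² + 0.0152² = 0.027789 + 0.014689 + 0.066358 + 0.000231 + 0.179946 + 0.000231 = 0.289244
O = 0.169762 / √(0.191075 × 0.289244) = 0.169762 / 0.2350900 = 0.7221

0.72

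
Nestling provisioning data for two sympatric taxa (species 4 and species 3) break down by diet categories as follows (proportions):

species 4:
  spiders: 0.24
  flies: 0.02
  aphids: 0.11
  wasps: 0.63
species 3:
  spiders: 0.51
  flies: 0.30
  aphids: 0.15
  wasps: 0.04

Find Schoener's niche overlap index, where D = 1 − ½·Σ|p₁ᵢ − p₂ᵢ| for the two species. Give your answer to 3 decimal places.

Σ|p₁ᵢ − p₂ᵢ| = 0.27 + 0.28 + 0.04 + 0.59 = 1.18
D = 1 − ½ × 1.18 = 1 − 0.590 = 0.41000

0.410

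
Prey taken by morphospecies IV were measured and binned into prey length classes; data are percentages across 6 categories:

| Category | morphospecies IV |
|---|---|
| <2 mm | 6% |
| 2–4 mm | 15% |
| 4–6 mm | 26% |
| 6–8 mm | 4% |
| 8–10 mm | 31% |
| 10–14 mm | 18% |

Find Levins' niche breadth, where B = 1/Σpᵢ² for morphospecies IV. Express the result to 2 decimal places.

Convert percentages to proportions (divide by 100).
Σpᵢ² = 0.06² + 0.15² + 0.26² + 0.04² + 0.31² + 0.18² = 0.0036 + 0.0225 + 0.0676 + 0.0016 + 0.0961 + 0.0324 = 0.2238
B = 1 / 0.2238 = 4.4683

4.47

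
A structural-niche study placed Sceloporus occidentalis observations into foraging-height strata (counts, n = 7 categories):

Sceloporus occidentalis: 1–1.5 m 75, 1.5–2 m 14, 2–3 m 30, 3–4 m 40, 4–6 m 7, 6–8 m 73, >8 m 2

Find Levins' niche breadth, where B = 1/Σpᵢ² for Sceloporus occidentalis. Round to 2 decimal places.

4.24

Proportions for Sceloporus occidentalis (n=241): 75/241=0.3112, 14/241=0.0581, 30/241=0.1245, 40/241=0.1660, 7/241=0.0290, 73/241=0.3029, 2/241=0.0083
Σpᵢ² = 0.3112² + 0.0581² + 0.1245² + 0.1660² + 0.0290² + 0.3029² + 0.0083² = 0.096845 + 0.003376 + 0.015500 + 0.027556 + 0.000841 + 0.091748 + 0.000069 = 0.235935
B = 1 / 0.235935 = 4.2385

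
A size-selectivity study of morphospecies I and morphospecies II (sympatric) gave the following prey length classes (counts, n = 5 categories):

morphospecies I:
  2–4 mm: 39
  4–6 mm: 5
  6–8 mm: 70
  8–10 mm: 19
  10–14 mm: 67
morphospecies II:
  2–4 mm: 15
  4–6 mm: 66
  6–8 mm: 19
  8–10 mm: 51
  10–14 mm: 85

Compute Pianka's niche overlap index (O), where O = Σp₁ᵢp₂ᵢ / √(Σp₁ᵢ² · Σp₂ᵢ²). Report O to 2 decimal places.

0.69

Proportions for morphospecies I (n=200): 39/200=0.1950, 5/200=0.0250, 70/200=0.3500, 19/200=0.0950, 67/200=0.3350
Proportions for morphospecies II (n=236): 15/236=0.0636, 66/236=0.2797, 19/236=0.0805, 51/236=0.2161, 85/236=0.3602
Σ p₁ᵢp₂ᵢ = 0.012402 + 0.006993 + 0.028175 + 0.020530 + 0.120667 = 0.188767
Σp_1ᵢ² = 0.1950² + 0.0250² + 0.3500² + 0.0950² + 0.3350² = 0.038025 + 0.000625 + 0.122500 + 0.009025 + 0.112225 = 0.282400
Σp_2ᵢ² = 0.0636² + 0.2797² + 0.0805² + 0.2161² + 0.3602² = 0.004045 + 0.078232 + 0.006480 + 0.046699 + 0.129744 = 0.265200
O = 0.188767 / √(0.282400 × 0.265200) = 0.188767 / 0.2736649 = 0.6898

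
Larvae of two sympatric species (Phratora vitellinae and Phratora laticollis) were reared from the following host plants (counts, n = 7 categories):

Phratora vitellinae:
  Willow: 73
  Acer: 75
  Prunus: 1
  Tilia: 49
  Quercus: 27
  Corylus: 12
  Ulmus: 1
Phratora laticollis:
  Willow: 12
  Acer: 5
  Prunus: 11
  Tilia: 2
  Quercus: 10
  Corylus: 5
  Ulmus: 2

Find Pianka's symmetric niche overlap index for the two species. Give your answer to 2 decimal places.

Proportions for Phratora vitellinae (n=238): 73/238=0.3067, 75/238=0.3151, 1/238=0.0042, 49/238=0.2059, 27/238=0.1134, 12/238=0.0504, 1/238=0.0042
Proportions for Phratora laticollis (n=47): 12/47=0.2553, 5/47=0.1064, 11/47=0.2340, 2/47=0.0426, 10/47=0.2128, 5/47=0.1064, 2/47=0.0426
Σ p₁ᵢp₂ᵢ = 0.078301 + 0.033527 + 0.000983 + 0.008771 + 0.024132 + 0.005363 + 0.000179 = 0.151256
Σp_1ᵢ² = 0.3067² + 0.3151² + 0.0042² + 0.2059² + 0.1134² + 0.0504² + 0.0042² = 0.094065 + 0.099288 + 0.000018 + 0.042395 + 0.012860 + 0.002540 + 0.000018 = 0.251184
Σp_2ᵢ² = 0.2553² + 0.1064² + 0.2340² + 0.0426² + 0.2128² + 0.1064² + 0.0426² = 0.065178 + 0.011321 + 0.054756 + 0.001815 + 0.045284 + 0.011321 + 0.001815 = 0.191490
O = 0.151256 / √(0.251184 × 0.191490) = 0.151256 / 0.2193154 = 0.6897

0.69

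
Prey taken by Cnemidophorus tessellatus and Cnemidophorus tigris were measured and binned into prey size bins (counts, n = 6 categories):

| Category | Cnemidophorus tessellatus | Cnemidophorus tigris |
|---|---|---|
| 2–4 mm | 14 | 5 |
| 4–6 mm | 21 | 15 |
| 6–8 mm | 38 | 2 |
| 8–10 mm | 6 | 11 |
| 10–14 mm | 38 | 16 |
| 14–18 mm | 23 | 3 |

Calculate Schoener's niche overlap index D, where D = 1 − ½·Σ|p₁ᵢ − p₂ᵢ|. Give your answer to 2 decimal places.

0.66

Proportions for Cnemidophorus tessellatus (n=140): 14/140=0.1000, 21/140=0.1500, 38/140=0.2714, 6/140=0.0429, 38/140=0.2714, 23/140=0.1643
Proportions for Cnemidophorus tigris (n=52): 5/52=0.0962, 15/52=0.2885, 2/52=0.0385, 11/52=0.2115, 16/52=0.3077, 3/52=0.0577
Σ|p₁ᵢ − p₂ᵢ| = 0.0038 + 0.1385 + 0.2329 + 0.1686 + 0.0363 + 0.1066 = 0.6867
D = 1 − ½ × 0.6867 = 1 − 0.34335 = 0.65665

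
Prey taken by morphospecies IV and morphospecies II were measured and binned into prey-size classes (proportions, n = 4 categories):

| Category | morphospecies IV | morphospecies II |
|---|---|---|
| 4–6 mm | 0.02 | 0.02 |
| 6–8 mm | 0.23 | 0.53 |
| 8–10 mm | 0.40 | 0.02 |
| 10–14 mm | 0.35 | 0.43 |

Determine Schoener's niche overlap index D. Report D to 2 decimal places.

0.62

Σ|p₁ᵢ − p₂ᵢ| = 0.00 + 0.30 + 0.38 + 0.08 = 0.76
D = 1 − ½ × 0.76 = 1 − 0.380 = 0.6200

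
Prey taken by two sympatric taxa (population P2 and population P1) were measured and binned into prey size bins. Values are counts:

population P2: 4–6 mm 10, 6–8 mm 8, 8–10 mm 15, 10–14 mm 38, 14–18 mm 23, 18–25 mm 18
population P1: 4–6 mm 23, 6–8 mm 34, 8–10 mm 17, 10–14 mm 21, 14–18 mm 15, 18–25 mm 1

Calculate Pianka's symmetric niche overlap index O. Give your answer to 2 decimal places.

0.72

Proportions for population P2 (n=112): 10/112=0.0893, 8/112=0.0714, 15/112=0.1339, 38/112=0.3393, 23/112=0.2054, 18/112=0.1607
Proportions for population P1 (n=111): 23/111=0.2072, 34/111=0.3063, 17/111=0.1532, 21/111=0.1892, 15/111=0.1351, 1/111=0.0090
Σ p₁ᵢp₂ᵢ = 0.018503 + 0.021870 + 0.020513 + 0.064196 + 0.027750 + 0.001446 = 0.154278
Σp_1ᵢ² = 0.0893² + 0.0714² + 0.1339² + 0.3393² + 0.2054² + 0.1607² = 0.007974 + 0.005098 + 0.017929 + 0.115124 + 0.042189 + 0.025824 = 0.214138
Σp_2ᵢ² = 0.2072² + 0.3063² + 0.1532² + 0.1892² + 0.1351² + 0.0090² = 0.042932 + 0.093820 + 0.023470 + 0.035797 + 0.018252 + 0.000081 = 0.214352
O = 0.154278 / √(0.214138 × 0.214352) = 0.154278 / 0.2142450 = 0.7201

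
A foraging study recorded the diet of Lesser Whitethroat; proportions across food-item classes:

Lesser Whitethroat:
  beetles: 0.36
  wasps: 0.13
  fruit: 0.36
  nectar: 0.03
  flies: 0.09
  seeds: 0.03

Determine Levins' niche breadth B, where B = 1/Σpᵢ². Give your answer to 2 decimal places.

3.50

Σpᵢ² = 0.36² + 0.13² + 0.36² + 0.03² + 0.09² + 0.03² = 0.1296 + 0.0169 + 0.1296 + 0.0009 + 0.0081 + 0.0009 = 0.2860
B = 1 / 0.2860 = 3.4965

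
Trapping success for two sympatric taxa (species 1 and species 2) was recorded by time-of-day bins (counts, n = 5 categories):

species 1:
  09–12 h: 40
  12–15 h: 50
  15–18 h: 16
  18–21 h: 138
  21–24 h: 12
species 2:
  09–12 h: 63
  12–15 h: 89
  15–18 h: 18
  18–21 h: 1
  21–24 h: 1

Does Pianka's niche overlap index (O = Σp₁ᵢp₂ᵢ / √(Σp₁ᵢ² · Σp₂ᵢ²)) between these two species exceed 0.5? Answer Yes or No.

No

Proportions for species 1 (n=256): 40/256=0.1563, 50/256=0.1953, 16/256=0.0625, 138/256=0.5391, 12/256=0.0469
Proportions for species 2 (n=172): 63/172=0.3663, 89/172=0.5174, 18/172=0.1047, 1/172=0.0058, 1/172=0.0058
Σ p₁ᵢp₂ᵢ = 0.057253 + 0.101048 + 0.006544 + 0.003127 + 0.000272 = 0.168244
Σp_1ᵢ² = 0.1563² + 0.1953² + 0.0625² + 0.5391² + 0.0469² = 0.024430 + 0.038142 + 0.003906 + 0.290629 + 0.002200 = 0.359307
Σp_2ᵢ² = 0.3663² + 0.5174² + 0.1047² + 0.0058² + 0.0058² = 0.134176 + 0.267703 + 0.010962 + 0.000034 + 0.000034 = 0.412909
O = 0.168244 / √(0.359307 × 0.412909) = 0.168244 / 0.3851767 = 0.4368
O = 0.4368 < 0.5 → No.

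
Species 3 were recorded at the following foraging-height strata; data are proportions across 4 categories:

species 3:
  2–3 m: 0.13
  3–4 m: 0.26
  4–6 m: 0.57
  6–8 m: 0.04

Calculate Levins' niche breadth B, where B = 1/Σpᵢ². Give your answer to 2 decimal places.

Σpᵢ² = 0.13² + 0.26² + 0.57² + 0.04² = 0.0169 + 0.0676 + 0.3249 + 0.0016 = 0.4110
B = 1 / 0.4110 = 2.4331

2.43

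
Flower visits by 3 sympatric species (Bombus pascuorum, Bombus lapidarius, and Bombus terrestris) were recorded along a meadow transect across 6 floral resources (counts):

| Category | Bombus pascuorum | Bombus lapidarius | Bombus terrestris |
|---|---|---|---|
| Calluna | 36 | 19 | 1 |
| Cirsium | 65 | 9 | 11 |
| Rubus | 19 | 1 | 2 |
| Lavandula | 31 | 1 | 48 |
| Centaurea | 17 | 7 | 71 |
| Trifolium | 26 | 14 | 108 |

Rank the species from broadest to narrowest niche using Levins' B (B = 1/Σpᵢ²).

Bombus pascuorum > Bombus lapidarius > Bombus terrestris

Proportions for Bombus pascuorum (n=194): 36/194=0.1856, 65/194=0.3351, 19/194=0.0979, 31/194=0.1598, 17/194=0.0876, 26/194=0.1340
Proportions for Bombus lapidarius (n=51): 19/51=0.3725, 9/51=0.1765, 1/51=0.0196, 1/51=0.0196, 7/51=0.1373, 14/51=0.2745
Proportions for Bombus terrestris (n=241): 1/241=0.0041, 11/241=0.0456, 2/241=0.0083, 48/241=0.1992, 71/241=0.2946, 108/241=0.4481
Σp_pascᵢ² = 0.1856² + 0.3351² + 0.0979² + 0.1598² + 0.0876² + 0.1340² = 0.034447 + 0.112292 + 0.009584 + 0.025536 + 0.007674 + 0.017956 = 0.207489
B_pasc = 1 / 0.207489 = 4.8195
Σp_lapiᵢ² = 0.3725² + 0.1765² + 0.0196² + 0.0196² + 0.1373² + 0.2745² = 0.138756 + 0.031152 + 0.000384 + 0.000384 + 0.018851 + 0.075350 = 0.264877
B_lapi = 1 / 0.264877 = 3.7753
Σp_terrᵢ² = 0.0041² + 0.0456² + 0.0083² + 0.1992² + 0.2946² + 0.4481² = 0.000017 + 0.002079 + 0.000069 + 0.039681 + 0.086789 + 0.200794 = 0.329429
B_terr = 1 / 0.329429 = 3.0356
Ranking by B (broadest → narrowest): Bombus pascuorum (4.82) > Bombus lapidarius (3.78) > Bombus terrestris (3.04)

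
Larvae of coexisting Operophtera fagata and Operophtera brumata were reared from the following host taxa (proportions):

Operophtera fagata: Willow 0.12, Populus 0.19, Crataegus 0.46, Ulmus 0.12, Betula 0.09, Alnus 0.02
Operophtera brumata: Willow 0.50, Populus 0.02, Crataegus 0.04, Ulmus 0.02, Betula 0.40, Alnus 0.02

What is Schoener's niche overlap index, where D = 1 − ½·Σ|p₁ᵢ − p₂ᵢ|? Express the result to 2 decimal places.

0.31

Σ|p₁ᵢ − p₂ᵢ| = 0.38 + 0.17 + 0.42 + 0.10 + 0.31 + 0.00 = 1.38
D = 1 − ½ × 1.38 = 1 − 0.690 = 0.3100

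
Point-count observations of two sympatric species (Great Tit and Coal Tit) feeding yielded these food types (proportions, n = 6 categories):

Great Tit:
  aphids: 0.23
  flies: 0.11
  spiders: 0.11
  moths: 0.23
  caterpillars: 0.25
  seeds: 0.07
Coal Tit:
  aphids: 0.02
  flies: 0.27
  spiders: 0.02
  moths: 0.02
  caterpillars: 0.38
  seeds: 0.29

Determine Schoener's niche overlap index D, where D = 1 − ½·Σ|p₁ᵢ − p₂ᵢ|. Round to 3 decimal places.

0.490

Σ|p₁ᵢ − p₂ᵢ| = 0.21 + 0.16 + 0.09 + 0.21 + 0.13 + 0.22 = 1.02
D = 1 − ½ × 1.02 = 1 − 0.510 = 0.49000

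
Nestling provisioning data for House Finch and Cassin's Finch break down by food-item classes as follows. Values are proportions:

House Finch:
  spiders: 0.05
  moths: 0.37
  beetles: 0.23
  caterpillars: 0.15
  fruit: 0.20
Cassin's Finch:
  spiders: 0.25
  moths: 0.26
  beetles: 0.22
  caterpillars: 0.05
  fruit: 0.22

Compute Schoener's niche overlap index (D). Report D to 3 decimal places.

0.780

Σ|p₁ᵢ − p₂ᵢ| = 0.20 + 0.11 + 0.01 + 0.10 + 0.02 = 0.44
D = 1 − ½ × 0.44 = 1 − 0.220 = 0.78000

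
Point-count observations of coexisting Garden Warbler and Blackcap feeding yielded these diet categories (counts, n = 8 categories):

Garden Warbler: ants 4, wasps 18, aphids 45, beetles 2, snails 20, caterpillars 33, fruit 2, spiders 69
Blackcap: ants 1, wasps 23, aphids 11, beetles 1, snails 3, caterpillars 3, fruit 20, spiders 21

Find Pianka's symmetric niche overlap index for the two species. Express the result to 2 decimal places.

Proportions for Garden Warbler (n=193): 4/193=0.0207, 18/193=0.0933, 45/193=0.2332, 2/193=0.0104, 20/193=0.1036, 33/193=0.1710, 2/193=0.0104, 69/193=0.3575
Proportions for Blackcap (n=83): 1/83=0.0120, 23/83=0.2771, 11/83=0.1325, 1/83=0.0120, 3/83=0.0361, 3/83=0.0361, 20/83=0.2410, 21/83=0.2530
Σ p₁ᵢp₂ᵢ = 0.000248 + 0.025853 + 0.030899 + 0.000125 + 0.003740 + 0.006173 + 0.002506 + 0.090448 = 0.159992
Σp_1ᵢ² = 0.0207² + 0.0933² + 0.2332² + 0.0104² + 0.1036² + 0.1710² + 0.0104² + 0.3575² = 0.000428 + 0.008705 + 0.054382 + 0.000108 + 0.010733 + 0.029241 + 0.000108 + 0.127806 = 0.231511
Σp_2ᵢ² = 0.0120² + 0.2771² + 0.1325² + 0.0120² + 0.0361² + 0.0361² + 0.2410² + 0.2530² = 0.000144 + 0.076784 + 0.017556 + 0.000144 + 0.001303 + 0.001303 + 0.058081 + 0.064009 = 0.219324
O = 0.159992 / √(0.231511 × 0.219324) = 0.159992 / 0.2253351 = 0.7100

0.71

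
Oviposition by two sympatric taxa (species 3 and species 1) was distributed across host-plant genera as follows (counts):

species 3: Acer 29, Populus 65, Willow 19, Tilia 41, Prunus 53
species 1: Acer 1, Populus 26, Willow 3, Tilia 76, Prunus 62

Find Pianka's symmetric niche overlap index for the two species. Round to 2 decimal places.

Proportions for species 3 (n=207): 29/207=0.1401, 65/207=0.3140, 19/207=0.0918, 41/207=0.1981, 53/207=0.2560
Proportions for species 1 (n=168): 1/168=0.0060, 26/168=0.1548, 3/168=0.0179, 76/168=0.4524, 62/168=0.3690
Σ p₁ᵢp₂ᵢ = 0.000841 + 0.048607 + 0.001643 + 0.089620 + 0.094464 = 0.235175
Σp_1ᵢ² = 0.1401² + 0.3140² + 0.0918² + 0.1981² + 0.2560² = 0.019628 + 0.098596 + 0.008427 + 0.039244 + 0.065536 = 0.231431
Σp_2ᵢ² = 0.0060² + 0.1548² + 0.0179² + 0.4524² + 0.3690² = 0.000036 + 0.023963 + 0.000320 + 0.204666 + 0.136161 = 0.365146
O = 0.235175 / √(0.231431 × 0.365146) = 0.235175 / 0.2906993 = 0.8090

0.81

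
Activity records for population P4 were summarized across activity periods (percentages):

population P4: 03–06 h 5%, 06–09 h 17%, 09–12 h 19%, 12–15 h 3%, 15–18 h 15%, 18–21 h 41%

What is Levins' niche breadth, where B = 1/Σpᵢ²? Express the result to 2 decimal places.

Convert percentages to proportions (divide by 100).
Σpᵢ² = 0.05² + 0.17² + 0.19² + 0.03² + 0.15² + 0.41² = 0.0025 + 0.0289 + 0.0361 + 0.0009 + 0.0225 + 0.1681 = 0.2590
B = 1 / 0.2590 = 3.8610

3.86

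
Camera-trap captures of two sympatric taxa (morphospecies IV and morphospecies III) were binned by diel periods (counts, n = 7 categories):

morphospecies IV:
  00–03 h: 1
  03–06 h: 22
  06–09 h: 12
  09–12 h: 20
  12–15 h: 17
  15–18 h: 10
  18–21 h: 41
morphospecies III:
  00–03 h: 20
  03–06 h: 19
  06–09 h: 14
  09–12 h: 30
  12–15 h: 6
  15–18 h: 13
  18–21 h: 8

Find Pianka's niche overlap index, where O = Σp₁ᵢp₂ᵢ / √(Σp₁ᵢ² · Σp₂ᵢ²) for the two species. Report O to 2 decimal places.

Proportions for morphospecies IV (n=123): 1/123=0.0081, 22/123=0.1789, 12/123=0.0976, 20/123=0.1626, 17/123=0.1382, 10/123=0.0813, 41/123=0.3333
Proportions for morphospecies III (n=110): 20/110=0.1818, 19/110=0.1727, 14/110=0.1273, 30/110=0.2727, 6/110=0.0545, 13/110=0.1182, 8/110=0.0727
Σ p₁ᵢp₂ᵢ = 0.001473 + 0.030896 + 0.012424 + 0.044341 + 0.007532 + 0.009610 + 0.024231 = 0.130507
Σp_1ᵢ² = 0.0081² + 0.1789² + 0.0976² + 0.1626² + 0.1382² + 0.0813² + 0.3333² = 0.000066 + 0.032005 + 0.009526 + 0.026439 + 0.019099 + 0.006610 + 0.111089 = 0.204834
Σp_2ᵢ² = 0.1818² + 0.1727² + 0.1273² + 0.2727² + 0.0545² + 0.1182² + 0.0727² = 0.033051 + 0.029825 + 0.016205 + 0.074365 + 0.002970 + 0.013971 + 0.005285 = 0.175672
O = 0.130507 / √(0.204834 × 0.175672) = 0.130507 / 0.1896934 = 0.6880

0.69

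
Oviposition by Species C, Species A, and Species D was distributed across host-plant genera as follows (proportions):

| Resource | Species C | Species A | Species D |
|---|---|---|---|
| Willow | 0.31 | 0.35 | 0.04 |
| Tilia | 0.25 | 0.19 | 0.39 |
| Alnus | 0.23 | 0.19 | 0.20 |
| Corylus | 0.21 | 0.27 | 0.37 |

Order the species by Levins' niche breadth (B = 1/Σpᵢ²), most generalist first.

Species C > Species A > Species D

Σp_Cᵢ² = 0.31² + 0.25² + 0.23² + 0.21² = 0.0961 + 0.0625 + 0.0529 + 0.0441 = 0.2556
B_C = 1 / 0.2556 = 3.9124
Σp_Aᵢ² = 0.35² + 0.19² + 0.19² + 0.27² = 0.1225 + 0.0361 + 0.0361 + 0.0729 = 0.2676
B_A = 1 / 0.2676 = 3.7369
Σp_Dᵢ² = 0.04² + 0.39² + 0.20² + 0.37² = 0.0016 + 0.1521 + 0.0400 + 0.1369 = 0.3306
B_D = 1 / 0.3306 = 3.0248
Ranking by B (broadest → narrowest): Species C (3.91) > Species A (3.74) > Species D (3.02)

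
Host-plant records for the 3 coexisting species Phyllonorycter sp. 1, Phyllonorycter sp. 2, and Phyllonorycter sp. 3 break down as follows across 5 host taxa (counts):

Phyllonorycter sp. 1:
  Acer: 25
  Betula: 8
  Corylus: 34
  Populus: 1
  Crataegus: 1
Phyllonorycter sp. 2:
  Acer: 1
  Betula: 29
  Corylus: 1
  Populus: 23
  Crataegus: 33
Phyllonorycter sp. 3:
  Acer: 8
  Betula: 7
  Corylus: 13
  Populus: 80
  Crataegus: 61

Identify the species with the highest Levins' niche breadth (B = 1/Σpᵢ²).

Proportions for Phyllonorycter sp. 1 (n=69): 25/69=0.3623, 8/69=0.1159, 34/69=0.4928, 1/69=0.0145, 1/69=0.0145
Proportions for Phyllonorycter sp. 2 (n=87): 1/87=0.0115, 29/87=0.3333, 1/87=0.0115, 23/87=0.2644, 33/87=0.3793
Proportions for Phyllonorycter sp. 3 (n=169): 8/169=0.0473, 7/169=0.0414, 13/169=0.0769, 80/169=0.4734, 61/169=0.3609
Σp_1ᵢ² = 0.3623² + 0.1159² + 0.4928² + 0.0145² + 0.0145² = 0.131261 + 0.013433 + 0.242852 + 0.000210 + 0.000210 = 0.387966
B_1 = 1 / 0.387966 = 2.5775
Σp_2ᵢ² = 0.0115² + 0.3333² + 0.0115² + 0.2644² + 0.3793² = 0.000132 + 0.111089 + 0.000132 + 0.069907 + 0.143868 = 0.325128
B_2 = 1 / 0.325128 = 3.0757
Σp_3ᵢ² = 0.0473² + 0.0414² + 0.0769² + 0.4734² + 0.3609² = 0.002237 + 0.001714 + 0.005914 + 0.224108 + 0.130249 = 0.364222
B_3 = 1 / 0.364222 = 2.7456
Highest B → broadest niche (most generalist): Phyllonorycter sp. 2 (B = 3.08).

Phyllonorycter sp. 2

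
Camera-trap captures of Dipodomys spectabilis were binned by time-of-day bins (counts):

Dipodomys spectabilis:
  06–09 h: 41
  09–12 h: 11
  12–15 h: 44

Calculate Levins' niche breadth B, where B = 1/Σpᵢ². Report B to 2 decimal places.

Proportions for Dipodomys spectabilis (n=96): 41/96=0.4271, 11/96=0.1146, 44/96=0.4583
Σpᵢ² = 0.4271² + 0.1146² + 0.4583² = 0.182414 + 0.013133 + 0.210039 = 0.405586
B = 1 / 0.405586 = 2.4656

2.47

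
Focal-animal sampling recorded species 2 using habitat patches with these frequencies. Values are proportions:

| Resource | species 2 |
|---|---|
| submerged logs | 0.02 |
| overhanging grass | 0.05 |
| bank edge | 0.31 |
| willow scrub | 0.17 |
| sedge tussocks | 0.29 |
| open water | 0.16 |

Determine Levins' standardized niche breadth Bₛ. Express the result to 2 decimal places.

Σpᵢ² = 0.02² + 0.05² + 0.31² + 0.17² + 0.29² + 0.16² = 0.0004 + 0.0025 + 0.0961 + 0.0289 + 0.0841 + 0.0256 = 0.2376
B = 1 / 0.2376 = 4.2088
Bₛ = (B − 1)/(n − 1) = (4.2088 − 1)/(6 − 1) = 3.2088/5 = 0.6418

0.64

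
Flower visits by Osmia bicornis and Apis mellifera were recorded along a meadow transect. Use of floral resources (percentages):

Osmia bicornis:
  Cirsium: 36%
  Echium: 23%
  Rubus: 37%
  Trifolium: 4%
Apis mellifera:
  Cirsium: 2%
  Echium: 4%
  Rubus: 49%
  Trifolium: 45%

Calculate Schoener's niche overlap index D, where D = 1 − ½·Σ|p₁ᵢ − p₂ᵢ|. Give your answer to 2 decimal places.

0.47

Convert percentages to proportions (divide by 100).
Σ|p₁ᵢ − p₂ᵢ| = 0.34 + 0.19 + 0.12 + 0.41 = 1.06
D = 1 − ½ × 1.06 = 1 − 0.530 = 0.4700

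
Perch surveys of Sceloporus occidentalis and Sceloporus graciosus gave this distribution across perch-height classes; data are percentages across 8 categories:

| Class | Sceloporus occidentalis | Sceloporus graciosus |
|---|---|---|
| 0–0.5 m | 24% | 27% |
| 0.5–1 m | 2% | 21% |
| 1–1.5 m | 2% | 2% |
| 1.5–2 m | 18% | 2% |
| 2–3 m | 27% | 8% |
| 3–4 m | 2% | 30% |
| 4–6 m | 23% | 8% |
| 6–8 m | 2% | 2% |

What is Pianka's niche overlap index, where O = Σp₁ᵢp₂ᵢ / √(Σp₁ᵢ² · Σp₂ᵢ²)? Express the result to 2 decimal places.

Convert percentages to proportions (divide by 100).
Σ p₁ᵢp₂ᵢ = 0.0648 + 0.0042 + 0.0004 + 0.0036 + 0.0216 + 0.0060 + 0.0184 + 0.0004 = 0.1194
Σp_1ᵢ² = 0.24² + 0.02² + 0.02² + 0.18² + 0.27² + 0.02² + 0.23² + 0.02² = 0.0576 + 0.0004 + 0.0004 + 0.0324 + 0.0729 + 0.0004 + 0.0529 + 0.0004 = 0.2174
Σp_2ᵢ² = 0.27² + 0.21² + 0.02² + 0.02² + 0.08² + 0.30² + 0.08² + 0.02² = 0.0729 + 0.0441 + 0.0004 + 0.0004 + 0.0064 + 0.0900 + 0.0064 + 0.0004 = 0.2210
O = 0.1194 / √(0.2174 × 0.2210) = 0.1194 / 0.21919 = 0.5447

0.54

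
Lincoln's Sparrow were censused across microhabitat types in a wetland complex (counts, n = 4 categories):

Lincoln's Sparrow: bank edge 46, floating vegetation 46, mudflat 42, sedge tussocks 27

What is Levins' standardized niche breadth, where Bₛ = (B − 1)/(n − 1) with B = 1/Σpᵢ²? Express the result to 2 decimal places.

0.95

Proportions for Lincoln's Sparrow (n=161): 46/161=0.2857, 46/161=0.2857, 42/161=0.2609, 27/161=0.1677
Σpᵢ² = 0.2857² + 0.2857² + 0.2609² + 0.1677² = 0.081624 + 0.081624 + 0.068069 + 0.028123 = 0.259440
B = 1 / 0.259440 = 3.8545
Bₛ = (B − 1)/(n − 1) = (3.8545 − 1)/(4 − 1) = 2.8545/3 = 0.9515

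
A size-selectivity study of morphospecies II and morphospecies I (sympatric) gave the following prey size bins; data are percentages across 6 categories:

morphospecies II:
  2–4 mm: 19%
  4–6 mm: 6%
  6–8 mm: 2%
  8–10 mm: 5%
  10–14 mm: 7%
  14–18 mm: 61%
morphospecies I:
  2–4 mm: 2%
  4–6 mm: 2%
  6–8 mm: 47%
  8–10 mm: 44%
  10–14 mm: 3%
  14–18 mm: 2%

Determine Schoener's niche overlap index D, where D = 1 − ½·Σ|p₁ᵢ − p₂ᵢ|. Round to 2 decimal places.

Convert percentages to proportions (divide by 100).
Σ|p₁ᵢ − p₂ᵢ| = 0.17 + 0.04 + 0.45 + 0.39 + 0.04 + 0.59 = 1.68
D = 1 − ½ × 1.68 = 1 − 0.840 = 0.1600

0.16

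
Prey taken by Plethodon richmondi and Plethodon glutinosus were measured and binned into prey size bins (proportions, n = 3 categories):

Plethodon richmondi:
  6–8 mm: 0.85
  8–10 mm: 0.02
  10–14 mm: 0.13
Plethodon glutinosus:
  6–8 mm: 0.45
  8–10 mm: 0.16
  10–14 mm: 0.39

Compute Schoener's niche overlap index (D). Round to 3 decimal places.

Σ|p₁ᵢ − p₂ᵢ| = 0.40 + 0.14 + 0.26 = 0.80
D = 1 − ½ × 0.80 = 1 − 0.400 = 0.60000

0.600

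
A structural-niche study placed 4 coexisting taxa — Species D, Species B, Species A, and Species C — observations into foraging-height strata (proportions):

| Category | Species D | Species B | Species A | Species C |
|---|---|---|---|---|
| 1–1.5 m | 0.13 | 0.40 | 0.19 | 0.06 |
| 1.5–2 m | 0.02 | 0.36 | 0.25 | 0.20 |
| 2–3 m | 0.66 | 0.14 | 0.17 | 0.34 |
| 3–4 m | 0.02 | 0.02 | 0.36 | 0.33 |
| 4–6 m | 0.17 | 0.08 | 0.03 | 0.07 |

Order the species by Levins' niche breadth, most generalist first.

Species A > Species C > Species B > Species D

Σp_Dᵢ² = 0.13² + 0.02² + 0.66² + 0.02² + 0.17² = 0.0169 + 0.0004 + 0.4356 + 0.0004 + 0.0289 = 0.4822
B_D = 1 / 0.4822 = 2.0738
Σp_Bᵢ² = 0.40² + 0.36² + 0.14² + 0.02² + 0.08² = 0.1600 + 0.1296 + 0.0196 + 0.0004 + 0.0064 = 0.3160
B_B = 1 / 0.3160 = 3.1646
Σp_Aᵢ² = 0.19² + 0.25² + 0.17² + 0.36² + 0.03² = 0.0361 + 0.0625 + 0.0289 + 0.1296 + 0.0009 = 0.2580
B_A = 1 / 0.2580 = 3.8760
Σp_Cᵢ² = 0.06² + 0.20² + 0.34² + 0.33² + 0.07² = 0.0036 + 0.0400 + 0.1156 + 0.1089 + 0.0049 = 0.2730
B_C = 1 / 0.2730 = 3.6630
Ranking by B (broadest → narrowest): Species A (3.88) > Species C (3.66) > Species B (3.16) > Species D (2.07)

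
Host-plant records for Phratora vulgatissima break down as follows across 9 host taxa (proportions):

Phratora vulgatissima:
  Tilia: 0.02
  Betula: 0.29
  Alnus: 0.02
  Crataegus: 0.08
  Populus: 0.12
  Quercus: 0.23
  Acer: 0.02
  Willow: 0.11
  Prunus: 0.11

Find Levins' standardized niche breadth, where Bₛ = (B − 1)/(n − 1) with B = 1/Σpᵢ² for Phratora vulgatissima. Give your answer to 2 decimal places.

0.56

Σpᵢ² = 0.02² + 0.29² + 0.02² + 0.08² + 0.12² + 0.23² + 0.02² + 0.11² + 0.11² = 0.0004 + 0.0841 + 0.0004 + 0.0064 + 0.0144 + 0.0529 + 0.0004 + 0.0121 + 0.0121 = 0.1832
B = 1 / 0.1832 = 5.4585
Bₛ = (B − 1)/(n − 1) = (5.4585 − 1)/(9 − 1) = 4.4585/8 = 0.5573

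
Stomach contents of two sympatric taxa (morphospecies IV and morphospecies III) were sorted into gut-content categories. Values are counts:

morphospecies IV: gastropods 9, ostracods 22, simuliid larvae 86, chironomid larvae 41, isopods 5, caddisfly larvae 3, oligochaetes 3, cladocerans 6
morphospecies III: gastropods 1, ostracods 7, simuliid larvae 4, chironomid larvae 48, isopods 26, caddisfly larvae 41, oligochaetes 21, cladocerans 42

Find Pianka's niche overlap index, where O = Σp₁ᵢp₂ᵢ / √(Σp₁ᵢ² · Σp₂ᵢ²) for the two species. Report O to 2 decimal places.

0.37

Proportions for morphospecies IV (n=175): 9/175=0.0514, 22/175=0.1257, 86/175=0.4914, 41/175=0.2343, 5/175=0.0286, 3/175=0.0171, 3/175=0.0171, 6/175=0.0343
Proportions for morphospecies III (n=190): 1/190=0.0053, 7/190=0.0368, 4/190=0.0211, 48/190=0.2526, 26/190=0.1368, 41/190=0.2158, 21/190=0.1105, 42/190=0.2211
Σ p₁ᵢp₂ᵢ = 0.000272 + 0.004626 + 0.010369 + 0.059184 + 0.003912 + 0.003690 + 0.001890 + 0.007584 = 0.091527
Σp_1ᵢ² = 0.0514² + 0.1257² + 0.4914² + 0.2343² + 0.0286² + 0.0171² + 0.0171² + 0.0343² = 0.002642 + 0.015800 + 0.241474 + 0.054896 + 0.000818 + 0.000292 + 0.000292 + 0.001176 = 0.317390
Σp_2ᵢ² = 0.0053² + 0.0368² + 0.0211² + 0.2526² + 0.1368² + 0.2158² + 0.1105² + 0.2211² = 0.000028 + 0.001354 + 0.000445 + 0.063807 + 0.018714 + 0.046570 + 0.012210 + 0.048885 = 0.192013
O = 0.091527 / √(0.317390 × 0.192013) = 0.091527 / 0.2468664 = 0.3708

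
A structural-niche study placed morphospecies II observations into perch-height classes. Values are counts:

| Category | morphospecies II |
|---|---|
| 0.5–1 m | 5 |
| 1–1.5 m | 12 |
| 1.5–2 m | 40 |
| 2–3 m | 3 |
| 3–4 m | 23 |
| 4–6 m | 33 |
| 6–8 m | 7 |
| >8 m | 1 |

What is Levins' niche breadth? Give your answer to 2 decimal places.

Proportions for morphospecies II (n=124): 5/124=0.0403, 12/124=0.0968, 40/124=0.3226, 3/124=0.0242, 23/124=0.1855, 33/124=0.2661, 7/124=0.0565, 1/124=0.0081
Σpᵢ² = 0.0403² + 0.0968² + 0.3226² + 0.0242² + 0.1855² + 0.2661² + 0.0565² + 0.0081² = 0.001624 + 0.009370 + 0.104071 + 0.000586 + 0.034410 + 0.070809 + 0.003192 + 0.000066 = 0.224128
B = 1 / 0.224128 = 4.4617

4.46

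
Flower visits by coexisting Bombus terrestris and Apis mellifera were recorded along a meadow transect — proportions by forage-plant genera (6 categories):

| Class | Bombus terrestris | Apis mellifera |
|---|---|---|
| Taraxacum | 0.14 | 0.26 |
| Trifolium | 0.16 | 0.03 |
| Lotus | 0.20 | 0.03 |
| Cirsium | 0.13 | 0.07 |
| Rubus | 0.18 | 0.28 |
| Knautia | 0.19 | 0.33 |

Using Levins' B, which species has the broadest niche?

Σp_terrᵢ² = 0.14² + 0.16² + 0.20² + 0.13² + 0.18² + 0.19² = 0.0196 + 0.0256 + 0.0400 + 0.0169 + 0.0324 + 0.0361 = 0.1706
B_terr = 1 / 0.1706 = 5.8617
Σp_mellᵢ² = 0.26² + 0.03² + 0.03² + 0.07² + 0.28² + 0.33² = 0.0676 + 0.0009 + 0.0009 + 0.0049 + 0.0784 + 0.1089 = 0.2616
B_mell = 1 / 0.2616 = 3.8226
Highest B → broadest niche (most generalist): Bombus terrestris (B = 5.86).

Bombus terrestris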